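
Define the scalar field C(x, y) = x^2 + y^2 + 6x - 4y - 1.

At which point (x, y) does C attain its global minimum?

(-3, 2)

C(x,y) separates as P(x) + Q(y) − 1, so its minimum is min P + min Q − 1.
P'(x) = 2x + 6 vanishes at x ∈ {-3}; Q'(y) = 2y - 4 vanishes at y ∈ {2}.
Local minima of P (where P''>0): P(-3)=-9. Local minima of Q: Q(2)=-4.
So the global minimum of C is P(-3) + Q(2) − 1 = -9 − 4 − 1 = -14, attained at (-3, 2).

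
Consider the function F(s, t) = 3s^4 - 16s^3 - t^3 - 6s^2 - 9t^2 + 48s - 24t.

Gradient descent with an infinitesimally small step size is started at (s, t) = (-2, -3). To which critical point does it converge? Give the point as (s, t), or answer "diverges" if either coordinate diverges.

F is separable, so gradient descent decouples: s follows -∂F/∂s, t follows -∂F/∂t.
∂F/∂s = 12(s - 4)(s - 1)(s + 1); at s=-2 this is -216, so s increases.
∂F/∂t = -3(t + 2)(t + 4); at t=-3 this is 3, so t decreases.
s converges to its nearest critical value -1 (a local min of the s-part); t converges to -4. The iterate converges to (-1, -4).

(-1, -4)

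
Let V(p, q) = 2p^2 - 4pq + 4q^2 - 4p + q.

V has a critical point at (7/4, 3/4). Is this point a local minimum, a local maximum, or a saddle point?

The Hessian of V is constant: H = [[4, -4], [-4, 8]].
det(H) = 4·8 − (-4)² = 16.
det(H) > 0 and tr(H) = 12 > 0, so H is positive definite and the point is a local minimum.

local minimum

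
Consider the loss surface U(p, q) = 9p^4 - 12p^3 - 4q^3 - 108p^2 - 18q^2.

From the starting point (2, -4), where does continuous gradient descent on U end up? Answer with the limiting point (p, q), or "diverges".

(3, -3)

U is separable, so gradient descent decouples: p follows -∂U/∂p, q follows -∂U/∂q.
∂U/∂p = 36p(p - 3)(p + 2); at p=2 this is -288, so p increases.
∂U/∂q = -12q(q + 3); at q=-4 this is -48, so q increases.
p converges to its nearest critical value 3 (a local min of the p-part); q converges to -3. The iterate converges to (3, -3).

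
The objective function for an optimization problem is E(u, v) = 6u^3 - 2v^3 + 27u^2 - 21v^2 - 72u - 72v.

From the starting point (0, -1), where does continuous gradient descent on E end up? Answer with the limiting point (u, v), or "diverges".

E is separable, so gradient descent decouples: u follows -∂E/∂u, v follows -∂E/∂v.
∂E/∂u = 18(u - 1)(u + 4); at u=0 this is -72, so u increases.
∂E/∂v = -6(v + 3)(v + 4); at v=-1 this is -36, so v increases.
The v-coordinate has no critical point in that direction and runs off to infinity.

diverges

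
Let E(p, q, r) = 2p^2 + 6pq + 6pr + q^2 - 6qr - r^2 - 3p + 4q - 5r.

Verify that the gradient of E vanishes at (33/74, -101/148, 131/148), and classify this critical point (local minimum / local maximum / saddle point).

∇E = (4p + 6q + 6r - 3, 6p + 2q - 6r + 4, 6p - 6q - 2r - 5); substituting (33/74, -101/148, 131/148) gives ∇E = (0, 0, 0), so (33/74, -101/148, 131/148) is indeed a critical point.
The Hessian is constant: H = [[4, 6, 6], [6, 2, -6], [6, -6, -2]].
Leading principal minors: Δ₁ = 4, Δ₂ = -28, Δ₃ = -592.
The minors fit neither the all-positive nor the alternating-sign pattern, so H is indefinite: a saddle point.

saddle point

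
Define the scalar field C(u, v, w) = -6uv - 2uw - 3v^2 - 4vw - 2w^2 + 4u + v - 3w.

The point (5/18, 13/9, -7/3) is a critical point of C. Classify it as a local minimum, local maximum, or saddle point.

The Hessian is constant: H = [[0, -6, -2], [-6, -6, -4], [-2, -4, -4]].
Leading principal minors: Δ₁ = 0, Δ₂ = -36, Δ₃ = 72.
The minors fit neither the all-positive nor the alternating-sign pattern, so H is indefinite: a saddle point.

saddle point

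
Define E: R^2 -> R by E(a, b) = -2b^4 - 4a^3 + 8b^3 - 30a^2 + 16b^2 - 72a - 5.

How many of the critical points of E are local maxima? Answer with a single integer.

E separates as a function of a plus a function of b, so ∇E=0 decouples.
∂E/∂a = -12(a + 2)(a + 3) = 0 at a ∈ {-3, -2}; ∂E/∂b = -8b(b - 4)(b + 1) = 0 at b ∈ {-1, 0, 4}.
The Hessian is diagonal: diag(E_aa, E_bb). Second derivatives: E_aa(-3)=12, E_aa(-2)=-12; E_bb(-1)=-40, E_bb(0)=32, E_bb(4)=-160.
Local maxima occur where both diagonal entries negative: (-2, -1), (-2, 4). Count: 2.

2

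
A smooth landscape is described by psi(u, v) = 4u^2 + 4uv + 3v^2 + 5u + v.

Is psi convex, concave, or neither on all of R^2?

psi is quadratic, so its Hessian is the constant matrix H = [[8, 4], [4, 6]].
det(H) = 32, tr(H) = 14.
det(H) > 0 and tr(H) > 0, so H is positive definite everywhere: convex.

convex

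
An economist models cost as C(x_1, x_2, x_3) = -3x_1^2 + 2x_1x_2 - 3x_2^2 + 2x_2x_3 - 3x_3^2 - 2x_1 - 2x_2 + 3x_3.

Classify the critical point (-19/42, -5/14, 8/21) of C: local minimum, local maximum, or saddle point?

The Hessian is constant: H = [[-6, 2, 0], [2, -6, 2], [0, 2, -6]].
Leading principal minors: Δ₁ = -6, Δ₂ = 32, Δ₃ = -168.
The minors alternate sign starting negative (−, +, −), so H is negative definite: a local maximum.

local maximum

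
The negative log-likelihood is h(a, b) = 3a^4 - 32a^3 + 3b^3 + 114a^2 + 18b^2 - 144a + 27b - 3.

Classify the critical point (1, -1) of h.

local minimum

The mixed partial ∂²h/∂a∂b is 0, so the Hessian at any point is diag(h_aa, h_bb) = diag(12(3a^2 - 16a + 19), 18(b + 2)).
At (1, -1): H = diag(72, 18).
Both eigenvalues are positive, so H is positive definite: a local minimum.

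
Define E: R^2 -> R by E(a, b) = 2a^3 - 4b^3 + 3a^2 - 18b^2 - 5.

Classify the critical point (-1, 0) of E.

The mixed partial ∂²E/∂a∂b is 0, so the Hessian at any point is diag(E_aa, E_bb) = diag(6(2a + 1), -12(2b + 3)).
At (-1, 0): H = diag(-6, -36).
Both eigenvalues are negative, so H is negative definite: a local maximum.

local maximum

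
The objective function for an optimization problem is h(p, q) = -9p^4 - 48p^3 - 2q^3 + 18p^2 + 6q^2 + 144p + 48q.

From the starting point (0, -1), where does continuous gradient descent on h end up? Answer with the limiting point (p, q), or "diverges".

(-1, -2)

h is separable, so gradient descent decouples: p follows -∂h/∂p, q follows -∂h/∂q.
∂h/∂p = -36(p - 1)(p + 1)(p + 4); at p=0 this is 144, so p decreases.
∂h/∂q = -6(q - 4)(q + 2); at q=-1 this is 30, so q decreases.
p converges to its nearest critical value -1 (a local min of the p-part); q converges to -2. The iterate converges to (-1, -2).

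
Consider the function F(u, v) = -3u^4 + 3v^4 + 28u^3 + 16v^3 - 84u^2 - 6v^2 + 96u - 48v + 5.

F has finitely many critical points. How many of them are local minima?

2

F separates as a function of u plus a function of v, so ∇F=0 decouples.
∂F/∂u = -12(u - 4)(u - 2)(u - 1) = 0 at u ∈ {1, 2, 4}; ∂F/∂v = 12(v - 1)(v + 1)(v + 4) = 0 at v ∈ {-4, -1, 1}.
The Hessian is diagonal: diag(F_uu, F_vv). Second derivatives: F_uu(1)=-36, F_uu(2)=24, F_uu(4)=-72; F_vv(-4)=180, F_vv(-1)=-72, F_vv(1)=120.
Local minima occur where both diagonal entries positive: (2, -4), (2, 1). Count: 2.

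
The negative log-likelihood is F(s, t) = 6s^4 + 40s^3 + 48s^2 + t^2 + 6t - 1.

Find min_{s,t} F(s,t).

-266

F(s,t) separates as P(s) + Q(t) − 1, so its minimum is min P + min Q − 1.
P'(s) = 24s(s + 1)(s + 4) vanishes at s ∈ {-4, -1, 0}; Q'(t) = 2(t + 3) vanishes at t ∈ {-3}.
Local minima of P (where P''>0): P(-4)=-256, P(0)=0. Local minima of Q: Q(-3)=-9.
So the global minimum of F is P(-4) + Q(-3) − 1 = -256 − 9 − 1 = -266, attained at (-4, -3).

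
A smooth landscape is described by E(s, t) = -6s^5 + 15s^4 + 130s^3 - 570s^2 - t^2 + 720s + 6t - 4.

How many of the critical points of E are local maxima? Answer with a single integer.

2

E separates as a function of s plus a function of t, so ∇E=0 decouples.
∂E/∂s = -30(s - 3)(s - 2)(s - 1)(s + 4) = 0 at s ∈ {-4, 1, 2, 3}; ∂E/∂t = -2(t - 3) = 0 at t ∈ {3}.
The Hessian is diagonal: diag(E_ss, E_tt). Second derivatives: E_ss(-4)=6300, E_ss(1)=-300, E_ss(2)=180, E_ss(3)=-420; E_tt(3)=-2.
Local maxima occur where both diagonal entries negative: (1, 3), (3, 3). Count: 2.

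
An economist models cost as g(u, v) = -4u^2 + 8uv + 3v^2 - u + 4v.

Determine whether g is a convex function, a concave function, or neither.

neither

g is quadratic, so its Hessian is the constant matrix H = [[-8, 8], [8, 6]].
det(H) = -112, tr(H) = -2.
det(H) < 0, so H is indefinite: neither convex nor concave.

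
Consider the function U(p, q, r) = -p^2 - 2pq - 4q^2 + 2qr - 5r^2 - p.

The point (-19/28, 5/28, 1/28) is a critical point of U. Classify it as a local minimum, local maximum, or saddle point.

The Hessian is constant: H = [[-2, -2, 0], [-2, -8, 2], [0, 2, -10]].
Leading principal minors: Δ₁ = -2, Δ₂ = 12, Δ₃ = -112.
The minors alternate sign starting negative (−, +, −), so H is negative definite: a local maximum.

local maximum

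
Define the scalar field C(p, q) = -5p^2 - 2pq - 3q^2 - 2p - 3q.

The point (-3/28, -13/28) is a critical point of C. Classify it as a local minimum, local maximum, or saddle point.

local maximum

The Hessian of C is constant: H = [[-10, -2], [-2, -6]].
det(H) = (-10)·(-6) − (-2)² = 56.
det(H) > 0 and tr(H) = -16 < 0, so H is negative definite and the point is a local maximum.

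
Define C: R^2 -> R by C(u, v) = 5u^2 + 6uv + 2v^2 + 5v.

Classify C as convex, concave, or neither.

C is quadratic, so its Hessian is the constant matrix H = [[10, 6], [6, 4]].
det(H) = 4, tr(H) = 14.
det(H) > 0 and tr(H) > 0, so H is positive definite everywhere: convex.

convex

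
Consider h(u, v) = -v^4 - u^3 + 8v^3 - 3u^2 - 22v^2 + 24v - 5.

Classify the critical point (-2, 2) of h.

The mixed partial ∂²h/∂u∂v is 0, so the Hessian at any point is diag(h_uu, h_vv) = diag(-6(u + 1), 4(-3v^2 + 12v - 11)).
At (-2, 2): H = diag(6, 4).
Both eigenvalues are positive, so H is positive definite: a local minimum.

local minimum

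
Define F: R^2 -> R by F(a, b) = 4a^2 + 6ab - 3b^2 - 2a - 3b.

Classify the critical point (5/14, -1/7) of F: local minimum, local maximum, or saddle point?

saddle point

The Hessian of F is constant: H = [[8, 6], [6, -6]].
det(H) = 8·(-6) − 6² = -84.
Since det(H) < 0, H is indefinite and the critical point is a saddle point.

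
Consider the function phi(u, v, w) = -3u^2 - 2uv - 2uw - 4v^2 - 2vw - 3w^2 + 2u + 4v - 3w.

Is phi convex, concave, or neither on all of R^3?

phi is quadratic, so its Hessian is the constant matrix H = [[-6, -2, -2], [-2, -8, -2], [-2, -2, -6]].
Leading principal minors: -6, 44, -224.
Signs alternate −, +, − ⇒ H ≺ 0 ⇒ concave.

concave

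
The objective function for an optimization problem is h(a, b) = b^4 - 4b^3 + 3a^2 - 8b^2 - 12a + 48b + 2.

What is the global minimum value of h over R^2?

-90

h(a,b) separates as P(a) + Q(b) + 2, so its minimum is min P + min Q + 2.
P'(a) = 6a - 12 vanishes at a ∈ {2}; Q'(b) = 4(b - 3)(b - 2)(b + 2) vanishes at b ∈ {-2, 2, 3}.
Local minima of P (where P''>0): P(2)=-12. Local minima of Q: Q(-2)=-80, Q(3)=45.
So the global minimum of h is P(2) + Q(-2) + 2 = -12 − 80 + 2 = -90, attained at (2, -2).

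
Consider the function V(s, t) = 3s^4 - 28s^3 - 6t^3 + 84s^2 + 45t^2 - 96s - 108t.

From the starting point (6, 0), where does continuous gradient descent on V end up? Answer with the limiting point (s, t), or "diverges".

V is separable, so gradient descent decouples: s follows -∂V/∂s, t follows -∂V/∂t.
∂V/∂s = 12(s - 4)(s - 2)(s - 1); at s=6 this is 480, so s decreases.
∂V/∂t = -18(t - 3)(t - 2); at t=0 this is -108, so t increases.
s converges to its nearest critical value 4 (a local min of the s-part); t converges to 2. The iterate converges to (4, 2).

(4, 2)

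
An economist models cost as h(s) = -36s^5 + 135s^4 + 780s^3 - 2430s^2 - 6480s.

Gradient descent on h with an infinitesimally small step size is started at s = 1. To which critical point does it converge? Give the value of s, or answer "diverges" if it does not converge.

3

h'(s) = -180(s - 4)(s - 3)(s + 1)(s + 3), so h'(1) = -8640.
Gradient descent moves in the -h' direction, i.e. s is increasing.
The nearest critical point in that direction is s = 3, where h'' = 4320 > 0 (a local minimum). The iterate converges there.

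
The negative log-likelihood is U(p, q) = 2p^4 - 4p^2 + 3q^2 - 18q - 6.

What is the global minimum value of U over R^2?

-35

U(p,q) separates as A(p) + B(q) − 6, so its minimum is min A + min B − 6.
A'(p) = 8p(p - 1)(p + 1) vanishes at p ∈ {-1, 0, 1}; B'(q) = 6q - 18 vanishes at q ∈ {3}.
Local minima of A (where A''>0): A(-1)=-2, A(1)=-2. Local minima of B: B(3)=-27.
So the global minimum of U is A(-1) + B(3) − 6 = -2 − 27 − 6 = -35, attained at (-1, 3).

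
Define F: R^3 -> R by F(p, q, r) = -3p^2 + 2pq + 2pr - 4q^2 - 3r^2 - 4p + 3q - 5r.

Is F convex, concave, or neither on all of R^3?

concave

F is quadratic, so its Hessian is the constant matrix H = [[-6, 2, 2], [2, -8, 0], [2, 0, -6]].
Leading principal minors: -6, 44, -232.
Signs alternate −, +, − ⇒ H ≺ 0 ⇒ concave.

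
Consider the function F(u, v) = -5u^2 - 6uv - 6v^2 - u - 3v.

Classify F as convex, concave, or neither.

concave

F is quadratic, so its Hessian is the constant matrix H = [[-10, -6], [-6, -12]].
det(H) = 84, tr(H) = -22.
det(H) > 0 and tr(H) < 0, so H is negative definite everywhere: concave.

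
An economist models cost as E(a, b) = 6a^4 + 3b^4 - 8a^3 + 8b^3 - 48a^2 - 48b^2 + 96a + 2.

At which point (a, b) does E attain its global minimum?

(-2, -4)

E(a,b) separates as P(a) + Q(b) + 2, so its minimum is min P + min Q + 2.
P'(a) = 24(a - 2)(a - 1)(a + 2) vanishes at a ∈ {-2, 1, 2}; Q'(b) = 12b(b - 2)(b + 4) vanishes at b ∈ {-4, 0, 2}.
Local minima of P (where P''>0): P(-2)=-224, P(2)=32. Local minima of Q: Q(-4)=-512, Q(2)=-80.
So the global minimum of E is P(-2) + Q(-4) + 2 = -224 − 512 + 2 = -734, attained at (-2, -4).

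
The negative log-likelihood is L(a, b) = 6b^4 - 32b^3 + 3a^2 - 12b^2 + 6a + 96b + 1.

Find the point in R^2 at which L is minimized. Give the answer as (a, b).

(-1, 4)

L(a,b) separates as P(a) + Q(b) + 1, so its minimum is min P + min Q + 1.
P'(a) = 6a + 6 vanishes at a ∈ {-1}; Q'(b) = 24(b - 4)(b - 1)(b + 1) vanishes at b ∈ {-1, 1, 4}.
Local minima of P (where P''>0): P(-1)=-3. Local minima of Q: Q(-1)=-70, Q(4)=-320.
So the global minimum of L is P(-1) + Q(4) + 1 = -3 − 320 + 1 = -322, attained at (-1, 4).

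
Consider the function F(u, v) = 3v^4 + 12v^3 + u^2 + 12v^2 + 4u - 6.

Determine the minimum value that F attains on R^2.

-10

F(u,v) separates as P(u) + Q(v) − 6, so its minimum is min P + min Q − 6.
P'(u) = 2u + 4 vanishes at u ∈ {-2}; Q'(v) = 12v(v + 1)(v + 2) vanishes at v ∈ {-2, -1, 0}.
Local minima of P (where P''>0): P(-2)=-4. Local minima of Q: Q(-2)=0, Q(0)=0.
So the global minimum of F is P(-2) + Q(-2) − 6 = -4 + 0 − 6 = -10, attained at (-2, -2).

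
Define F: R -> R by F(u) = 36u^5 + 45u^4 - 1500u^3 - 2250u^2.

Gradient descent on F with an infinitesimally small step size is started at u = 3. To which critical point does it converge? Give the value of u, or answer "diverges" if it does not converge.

F'(u) = 180u(u - 5)(u + 1)(u + 5), so F'(3) = -34560.
Gradient descent moves in the -F' direction, i.e. u is increasing.
The nearest critical point in that direction is u = 5, where F'' = 54000 > 0 (a local minimum). The iterate converges there.

5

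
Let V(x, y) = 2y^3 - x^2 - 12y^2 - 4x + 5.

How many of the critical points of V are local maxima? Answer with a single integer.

V separates as a function of x plus a function of y, so ∇V=0 decouples.
∂V/∂x = -2(x + 2) = 0 at x ∈ {-2}; ∂V/∂y = 6y(y - 4) = 0 at y ∈ {0, 4}.
The Hessian is diagonal: diag(V_xx, V_yy). Second derivatives: V_xx(-2)=-2; V_yy(0)=-24, V_yy(4)=24.
Local maxima occur where both diagonal entries negative: (-2, 0). Count: 1.

1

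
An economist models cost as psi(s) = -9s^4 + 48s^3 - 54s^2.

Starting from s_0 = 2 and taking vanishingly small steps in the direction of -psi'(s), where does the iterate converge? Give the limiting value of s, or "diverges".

psi'(s) = -36s(s - 3)(s - 1), so psi'(2) = 72.
Gradient descent moves in the -psi' direction, i.e. s is decreasing.
The nearest critical point in that direction is s = 1, where psi'' = 72 > 0 (a local minimum). The iterate converges there.

1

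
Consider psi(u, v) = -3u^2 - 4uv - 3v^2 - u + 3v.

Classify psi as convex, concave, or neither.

psi is quadratic, so its Hessian is the constant matrix H = [[-6, -4], [-4, -6]].
det(H) = 20, tr(H) = -12.
det(H) > 0 and tr(H) < 0, so H is negative definite everywhere: concave.

concave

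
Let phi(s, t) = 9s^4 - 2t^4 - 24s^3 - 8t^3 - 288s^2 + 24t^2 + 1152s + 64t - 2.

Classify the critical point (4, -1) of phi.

local minimum

The mixed partial ∂²phi/∂s∂t is 0, so the Hessian at any point is diag(phi_ss, phi_tt) = diag(36(3s^2 - 4s - 16), 24(-t^2 - 2t + 2)).
At (4, -1): H = diag(576, 72).
Both eigenvalues are positive, so H is positive definite: a local minimum.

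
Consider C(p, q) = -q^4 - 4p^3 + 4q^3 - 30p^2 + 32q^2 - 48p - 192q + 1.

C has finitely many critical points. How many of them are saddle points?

3

C separates as a function of p plus a function of q, so ∇C=0 decouples.
∂C/∂p = -12(p + 1)(p + 4) = 0 at p ∈ {-4, -1}; ∂C/∂q = -4(q - 4)(q - 3)(q + 4) = 0 at q ∈ {-4, 3, 4}.
The Hessian is diagonal: diag(C_pp, C_qq). Second derivatives: C_pp(-4)=36, C_pp(-1)=-36; C_qq(-4)=-224, C_qq(3)=28, C_qq(4)=-32.
Saddle points occur where the two diagonal entries have opposite signs: (-4, -4), (-4, 4), (-1, 3). Count: 3.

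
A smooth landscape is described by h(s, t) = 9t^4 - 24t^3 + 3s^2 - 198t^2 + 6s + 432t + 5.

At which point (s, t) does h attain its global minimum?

(-1, -3)

h(s,t) separates as P(s) + Q(t) + 5, so its minimum is min P + min Q + 5.
P'(s) = 6s + 6 vanishes at s ∈ {-1}; Q'(t) = 36(t - 4)(t - 1)(t + 3) vanishes at t ∈ {-3, 1, 4}.
Local minima of P (where P''>0): P(-1)=-3. Local minima of Q: Q(-3)=-1701, Q(4)=-672.
So the global minimum of h is P(-1) + Q(-3) + 5 = -3 − 1701 + 5 = -1699, attained at (-1, -3).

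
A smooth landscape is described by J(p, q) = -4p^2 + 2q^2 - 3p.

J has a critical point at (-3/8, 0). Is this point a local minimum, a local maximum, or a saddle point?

saddle point

The Hessian of J is constant: H = [[-8, 0], [0, 4]].
det(H) = (-8)·4 − 0² = -32.
Since det(H) < 0, H is indefinite and the critical point is a saddle point.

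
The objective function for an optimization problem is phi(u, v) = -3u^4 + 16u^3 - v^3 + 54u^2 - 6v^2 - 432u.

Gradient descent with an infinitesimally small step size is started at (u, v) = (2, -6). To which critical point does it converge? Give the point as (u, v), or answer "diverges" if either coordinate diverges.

phi is separable, so gradient descent decouples: u follows -∂phi/∂u, v follows -∂phi/∂v.
∂phi/∂u = -12(u - 4)(u - 3)(u + 3); at u=2 this is -120, so u increases.
∂phi/∂v = -3v(v + 4); at v=-6 this is -36, so v increases.
u converges to its nearest critical value 3 (a local min of the u-part); v converges to -4. The iterate converges to (3, -4).

(3, -4)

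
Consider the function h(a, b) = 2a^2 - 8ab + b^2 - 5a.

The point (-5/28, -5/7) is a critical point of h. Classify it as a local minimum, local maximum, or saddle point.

The Hessian of h is constant: H = [[4, -8], [-8, 2]].
det(H) = 4·2 − (-8)² = -56.
Since det(H) < 0, H is indefinite and the critical point is a saddle point.

saddle point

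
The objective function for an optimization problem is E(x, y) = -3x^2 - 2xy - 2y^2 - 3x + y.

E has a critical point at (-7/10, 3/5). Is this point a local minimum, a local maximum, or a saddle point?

local maximum

The Hessian of E is constant: H = [[-6, -2], [-2, -4]].
det(H) = (-6)·(-4) − (-2)² = 20.
det(H) > 0 and tr(H) = -10 < 0, so H is negative definite and the point is a local maximum.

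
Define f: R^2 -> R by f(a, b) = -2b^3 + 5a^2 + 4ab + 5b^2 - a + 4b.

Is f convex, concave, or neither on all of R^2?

neither

The term -2b^3 is cubic, so the Hessian is not constant.
∂²f/∂b² = -12b + 10, which takes both signs as b varies (negative for sufficiently large b). A diagonal entry of the Hessian changing sign means the Hessian is neither positive- nor negative-semidefinite on all of R^2.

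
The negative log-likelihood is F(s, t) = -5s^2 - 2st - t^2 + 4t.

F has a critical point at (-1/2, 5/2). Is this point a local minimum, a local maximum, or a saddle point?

local maximum

The Hessian of F is constant: H = [[-10, -2], [-2, -2]].
det(H) = (-10)·(-2) − (-2)² = 16.
det(H) > 0 and tr(H) = -12 < 0, so H is negative definite and the point is a local maximum.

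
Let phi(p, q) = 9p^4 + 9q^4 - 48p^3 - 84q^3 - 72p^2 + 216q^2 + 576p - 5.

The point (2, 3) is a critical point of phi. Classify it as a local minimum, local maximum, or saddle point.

local maximum

The mixed partial ∂²phi/∂p∂q is 0, so the Hessian at any point is diag(phi_pp, phi_qq) = diag(36(3p^2 - 8p - 4), 36(3q^2 - 14q + 12)).
At (2, 3): H = diag(-288, -108).
Both eigenvalues are negative, so H is negative definite: a local maximum.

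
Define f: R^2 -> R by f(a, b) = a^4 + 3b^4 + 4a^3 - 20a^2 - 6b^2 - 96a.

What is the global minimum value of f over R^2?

-282

f(a,b) separates as P(a) + Q(b), so its minimum is min P + min Q.
P'(a) = 4(a - 3)(a + 2)(a + 4) vanishes at a ∈ {-4, -2, 3}; Q'(b) = 12b(b - 1)(b + 1) vanishes at b ∈ {-1, 0, 1}.
Local minima of P (where P''>0): P(-4)=64, P(3)=-279. Local minima of Q: Q(-1)=-3, Q(1)=-3.
So the global minimum of f is P(3) + Q(-1) = -279 − 3 = -282, attained at (3, -1).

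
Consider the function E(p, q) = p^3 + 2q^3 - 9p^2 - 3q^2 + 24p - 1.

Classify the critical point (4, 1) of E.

local minimum

The mixed partial ∂²E/∂p∂q is 0, so the Hessian at any point is diag(E_pp, E_qq) = diag(6(p - 3), 6(2q - 1)).
At (4, 1): H = diag(6, 6).
Both eigenvalues are positive, so H is positive definite: a local minimum.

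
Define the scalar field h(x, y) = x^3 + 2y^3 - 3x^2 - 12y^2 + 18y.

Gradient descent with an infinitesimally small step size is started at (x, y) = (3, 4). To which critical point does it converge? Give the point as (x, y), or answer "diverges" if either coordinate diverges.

(2, 3)

h is separable, so gradient descent decouples: x follows -∂h/∂x, y follows -∂h/∂y.
∂h/∂x = 3x(x - 2); at x=3 this is 9, so x decreases.
∂h/∂y = 6(y - 3)(y - 1); at y=4 this is 18, so y decreases.
x converges to its nearest critical value 2 (a local min of the x-part); y converges to 3. The iterate converges to (2, 3).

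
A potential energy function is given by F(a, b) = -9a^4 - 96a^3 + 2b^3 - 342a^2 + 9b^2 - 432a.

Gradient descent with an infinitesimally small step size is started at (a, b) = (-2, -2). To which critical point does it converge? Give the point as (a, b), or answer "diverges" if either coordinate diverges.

F is separable, so gradient descent decouples: a follows -∂F/∂a, b follows -∂F/∂b.
∂F/∂a = -36(a + 1)(a + 3)(a + 4); at a=-2 this is 72, so a decreases.
∂F/∂b = 6b(b + 3); at b=-2 this is -12, so b increases.
a converges to its nearest critical value -3 (a local min of the a-part); b converges to 0. The iterate converges to (-3, 0).

(-3, 0)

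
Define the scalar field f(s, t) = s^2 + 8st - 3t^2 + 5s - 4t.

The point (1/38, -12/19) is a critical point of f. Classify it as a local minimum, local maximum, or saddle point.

The Hessian of f is constant: H = [[2, 8], [8, -6]].
det(H) = 2·(-6) − 8² = -76.
Since det(H) < 0, H is indefinite and the critical point is a saddle point.

saddle point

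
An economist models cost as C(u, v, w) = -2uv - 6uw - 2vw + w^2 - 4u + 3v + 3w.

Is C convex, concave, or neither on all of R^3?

neither

C is quadratic, so its Hessian is the constant matrix H = [[0, -2, -6], [-2, 0, -2], [-6, -2, 2]].
Leading principal minors: 0, -4, -56.
Neither pattern holds ⇒ H is indefinite ⇒ neither convex nor concave.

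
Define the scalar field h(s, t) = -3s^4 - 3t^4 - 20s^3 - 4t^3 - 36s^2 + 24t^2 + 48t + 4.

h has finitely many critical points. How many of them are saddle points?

4

h separates as a function of s plus a function of t, so ∇h=0 decouples.
∂h/∂s = -12s(s + 2)(s + 3) = 0 at s ∈ {-3, -2, 0}; ∂h/∂t = -12(t - 2)(t + 1)(t + 2) = 0 at t ∈ {-2, -1, 2}.
The Hessian is diagonal: diag(h_ss, h_tt). Second derivatives: h_ss(-3)=-36, h_ss(-2)=24, h_ss(0)=-72; h_tt(-2)=-48, h_tt(-1)=36, h_tt(2)=-144.
Saddle points occur where the two diagonal entries have opposite signs: (-3, -1), (-2, -2), (-2, 2), (0, -1). Count: 4.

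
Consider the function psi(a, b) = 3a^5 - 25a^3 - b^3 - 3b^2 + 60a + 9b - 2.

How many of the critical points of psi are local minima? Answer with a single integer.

psi separates as a function of a plus a function of b, so ∇psi=0 decouples.
∂psi/∂a = 15(a - 2)(a - 1)(a + 1)(a + 2) = 0 at a ∈ {-2, -1, 1, 2}; ∂psi/∂b = -3(b - 1)(b + 3) = 0 at b ∈ {-3, 1}.
The Hessian is diagonal: diag(psi_aa, psi_bb). Second derivatives: psi_aa(-2)=-180, psi_aa(-1)=90, psi_aa(1)=-90, psi_aa(2)=180; psi_bb(-3)=12, psi_bb(1)=-12.
Local minima occur where both diagonal entries positive: (-1, -3), (2, -3). Count: 2.

2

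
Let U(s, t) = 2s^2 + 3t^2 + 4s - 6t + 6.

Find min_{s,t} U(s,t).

1

U(s,t) separates as P(s) + Q(t) + 6, so its minimum is min P + min Q + 6.
P'(s) = 4s + 4 vanishes at s ∈ {-1}; Q'(t) = 6(t - 1) vanishes at t ∈ {1}.
Local minima of P (where P''>0): P(-1)=-2. Local minima of Q: Q(1)=-3.
So the global minimum of U is P(-1) + Q(1) + 6 = -2 − 3 + 6 = 1, attained at (-1, 1).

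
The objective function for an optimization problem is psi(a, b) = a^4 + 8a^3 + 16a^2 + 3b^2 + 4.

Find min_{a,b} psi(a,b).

4

psi(a,b) separates as P(a) + Q(b) + 4, so its minimum is min P + min Q + 4.
P'(a) = 4a(a + 2)(a + 4) vanishes at a ∈ {-4, -2, 0}; Q'(b) = 6b vanishes at b ∈ {0}.
Local minima of P (where P''>0): P(-4)=0, P(0)=0. Local minima of Q: Q(0)=0.
So the global minimum of psi is P(-4) + Q(0) + 4 = 0 + 0 + 4 = 4, attained at (-4, 0).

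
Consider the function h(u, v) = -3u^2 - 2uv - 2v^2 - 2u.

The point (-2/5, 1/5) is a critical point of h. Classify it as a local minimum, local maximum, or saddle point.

The Hessian of h is constant: H = [[-6, -2], [-2, -4]].
det(H) = (-6)·(-4) − (-2)² = 20.
det(H) > 0 and tr(H) = -10 < 0, so H is negative definite and the point is a local maximum.

local maximum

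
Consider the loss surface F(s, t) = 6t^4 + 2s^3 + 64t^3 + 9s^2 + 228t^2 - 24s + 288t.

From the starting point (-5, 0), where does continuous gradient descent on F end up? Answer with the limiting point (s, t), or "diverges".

diverges

F is separable, so gradient descent decouples: s follows -∂F/∂s, t follows -∂F/∂t.
∂F/∂s = 6(s - 1)(s + 4); at s=-5 this is 36, so s decreases.
∂F/∂t = 24(t + 1)(t + 3)(t + 4); at t=0 this is 288, so t decreases.
The s-coordinate has no critical point in that direction and runs off to infinity.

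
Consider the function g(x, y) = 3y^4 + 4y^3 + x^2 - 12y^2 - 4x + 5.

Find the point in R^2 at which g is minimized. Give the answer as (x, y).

g(x,y) separates as P(x) + Q(y) + 5, so its minimum is min P + min Q + 5.
P'(x) = 2x - 4 vanishes at x ∈ {2}; Q'(y) = 12y(y - 1)(y + 2) vanishes at y ∈ {-2, 0, 1}.
Local minima of P (where P''>0): P(2)=-4. Local minima of Q: Q(-2)=-32, Q(1)=-5.
So the global minimum of g is P(2) + Q(-2) + 5 = -4 − 32 + 5 = -31, attained at (2, -2).

(2, -2)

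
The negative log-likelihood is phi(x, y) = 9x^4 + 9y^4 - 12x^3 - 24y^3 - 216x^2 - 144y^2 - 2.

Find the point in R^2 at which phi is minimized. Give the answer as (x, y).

(4, 4)

phi(x,y) separates as P(x) + Q(y) − 2, so its minimum is min P + min Q − 2.
P'(x) = 36x(x - 4)(x + 3) vanishes at x ∈ {-3, 0, 4}; Q'(y) = 36y(y - 4)(y + 2) vanishes at y ∈ {-2, 0, 4}.
Local minima of P (where P''>0): P(-3)=-891, P(4)=-1920. Local minima of Q: Q(-2)=-240, Q(4)=-1536.
So the global minimum of phi is P(4) + Q(4) − 2 = -1920 − 1536 − 2 = -3458, attained at (4, 4).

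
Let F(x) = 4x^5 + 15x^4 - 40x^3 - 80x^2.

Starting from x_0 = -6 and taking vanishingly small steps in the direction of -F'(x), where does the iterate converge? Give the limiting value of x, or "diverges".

F'(x) = 20x(x - 2)(x + 1)(x + 4), so F'(-6) = 9600.
Gradient descent moves in the -F' direction, i.e. x is decreasing.
There is no critical point below x=-6, and F' keeps the same sign, so the iterate runs off to −∞.

diverges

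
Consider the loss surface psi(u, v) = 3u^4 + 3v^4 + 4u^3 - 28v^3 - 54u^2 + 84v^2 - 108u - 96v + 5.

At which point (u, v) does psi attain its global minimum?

(3, 4)

psi(u,v) separates as P(u) + Q(v) + 5, so its minimum is min P + min Q + 5.
P'(u) = 12(u - 3)(u + 1)(u + 3) vanishes at u ∈ {-3, -1, 3}; Q'(v) = 12(v - 4)(v - 2)(v - 1) vanishes at v ∈ {1, 2, 4}.
Local minima of P (where P''>0): P(-3)=-27, P(3)=-459. Local minima of Q: Q(1)=-37, Q(4)=-64.
So the global minimum of psi is P(3) + Q(4) + 5 = -459 − 64 + 5 = -518, attained at (3, 4).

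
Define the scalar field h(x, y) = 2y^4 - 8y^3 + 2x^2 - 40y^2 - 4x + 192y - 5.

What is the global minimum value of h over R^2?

h(x,y) separates as P(x) + Q(y) − 5, so its minimum is min P + min Q − 5.
P'(x) = 4x - 4 vanishes at x ∈ {1}; Q'(y) = 8(y - 4)(y - 2)(y + 3) vanishes at y ∈ {-3, 2, 4}.
Local minima of P (where P''>0): P(1)=-2. Local minima of Q: Q(-3)=-558, Q(4)=128.
So the global minimum of h is P(1) + Q(-3) − 5 = -2 − 558 − 5 = -565, attained at (1, -3).

-565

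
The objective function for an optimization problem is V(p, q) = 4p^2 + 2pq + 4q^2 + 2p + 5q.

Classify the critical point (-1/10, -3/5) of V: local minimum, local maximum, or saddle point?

The Hessian of V is constant: H = [[8, 2], [2, 8]].
det(H) = 8·8 − 2² = 60.
det(H) > 0 and tr(H) = 16 > 0, so H is positive definite and the point is a local minimum.

local minimum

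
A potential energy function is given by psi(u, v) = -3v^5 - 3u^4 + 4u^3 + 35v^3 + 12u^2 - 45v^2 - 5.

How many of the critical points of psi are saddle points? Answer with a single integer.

psi separates as a function of u plus a function of v, so ∇psi=0 decouples.
∂psi/∂u = -12u(u - 2)(u + 1) = 0 at u ∈ {-1, 0, 2}; ∂psi/∂v = -15v(v - 2)(v - 1)(v + 3) = 0 at v ∈ {-3, 0, 1, 2}.
The Hessian is diagonal: diag(psi_uu, psi_vv). Second derivatives: psi_uu(-1)=-36, psi_uu(0)=24, psi_uu(2)=-72; psi_vv(-3)=900, psi_vv(0)=-90, psi_vv(1)=60, psi_vv(2)=-150.
Saddle points occur where the two diagonal entries have opposite signs: (-1, -3), (-1, 1), (0, 0), (0, 2), (2, -3), (2, 1). Count: 6.

6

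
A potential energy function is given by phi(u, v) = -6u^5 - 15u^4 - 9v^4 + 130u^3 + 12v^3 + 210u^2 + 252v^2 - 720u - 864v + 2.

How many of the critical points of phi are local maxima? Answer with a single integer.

4

phi separates as a function of u plus a function of v, so ∇phi=0 decouples.
∂phi/∂u = -30(u - 3)(u - 1)(u + 2)(u + 4) = 0 at u ∈ {-4, -2, 1, 3}; ∂phi/∂v = -36(v - 3)(v - 2)(v + 4) = 0 at v ∈ {-4, 2, 3}.
The Hessian is diagonal: diag(phi_uu, phi_vv). Second derivatives: phi_uu(-4)=2100, phi_uu(-2)=-900, phi_uu(1)=900, phi_uu(3)=-2100; phi_vv(-4)=-1512, phi_vv(2)=216, phi_vv(3)=-252.
Local maxima occur where both diagonal entries negative: (-2, -4), (-2, 3), (3, -4), (3, 3). Count: 4.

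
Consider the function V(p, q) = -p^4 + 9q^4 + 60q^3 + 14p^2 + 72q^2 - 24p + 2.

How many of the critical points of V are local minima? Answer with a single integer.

2

V separates as a function of p plus a function of q, so ∇V=0 decouples.
∂V/∂p = -4(p - 2)(p - 1)(p + 3) = 0 at p ∈ {-3, 1, 2}; ∂V/∂q = 36q(q + 1)(q + 4) = 0 at q ∈ {-4, -1, 0}.
The Hessian is diagonal: diag(V_pp, V_qq). Second derivatives: V_pp(-3)=-80, V_pp(1)=16, V_pp(2)=-20; V_qq(-4)=432, V_qq(-1)=-108, V_qq(0)=144.
Local minima occur where both diagonal entries positive: (1, -4), (1, 0). Count: 2.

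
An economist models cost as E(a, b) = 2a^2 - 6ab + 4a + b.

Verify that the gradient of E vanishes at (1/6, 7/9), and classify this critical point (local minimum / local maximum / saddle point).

saddle point

∇E = (4a - 6b + 4, -6a + 1); substituting (1/6, 7/9) gives ∇E = (0, 0), so (1/6, 7/9) is indeed a critical point.
The Hessian of E is constant: H = [[4, -6], [-6, 0]].
det(H) = 4·0 − (-6)² = -36.
Since det(H) < 0, H is indefinite and the critical point is a saddle point.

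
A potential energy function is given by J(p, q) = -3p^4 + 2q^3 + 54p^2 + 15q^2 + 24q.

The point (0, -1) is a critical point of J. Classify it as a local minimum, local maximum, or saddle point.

The mixed partial ∂²J/∂p∂q is 0, so the Hessian at any point is diag(J_pp, J_qq) = diag(36(-p^2 + 3), 6(2q + 5)).
At (0, -1): H = diag(108, 18).
Both eigenvalues are positive, so H is positive definite: a local minimum.

local minimum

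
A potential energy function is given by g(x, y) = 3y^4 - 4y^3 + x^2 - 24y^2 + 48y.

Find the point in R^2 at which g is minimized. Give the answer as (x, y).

g(x,y) separates as P(x) + Q(y), so its minimum is min P + min Q.
P'(x) = 2x vanishes at x ∈ {0}; Q'(y) = 12(y - 2)(y - 1)(y + 2) vanishes at y ∈ {-2, 1, 2}.
Local minima of P (where P''>0): P(0)=0. Local minima of Q: Q(-2)=-112, Q(2)=16.
So the global minimum of g is P(0) + Q(-2) = 0 − 112 = -112, attained at (0, -2).

(0, -2)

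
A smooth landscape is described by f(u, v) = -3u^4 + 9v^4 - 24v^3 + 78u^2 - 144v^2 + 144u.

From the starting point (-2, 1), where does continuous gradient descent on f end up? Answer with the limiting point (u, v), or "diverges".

f is separable, so gradient descent decouples: u follows -∂f/∂u, v follows -∂f/∂v.
∂f/∂u = -12(u - 4)(u + 1)(u + 3); at u=-2 this is -72, so u increases.
∂f/∂v = 36v(v - 4)(v + 2); at v=1 this is -324, so v increases.
u converges to its nearest critical value -1 (a local min of the u-part); v converges to 4. The iterate converges to (-1, 4).

(-1, 4)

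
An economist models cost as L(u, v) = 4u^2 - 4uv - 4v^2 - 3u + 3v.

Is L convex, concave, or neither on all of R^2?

L is quadratic, so its Hessian is the constant matrix H = [[8, -4], [-4, -8]].
det(H) = -80, tr(H) = 0.
det(H) < 0, so H is indefinite: neither convex nor concave.

neither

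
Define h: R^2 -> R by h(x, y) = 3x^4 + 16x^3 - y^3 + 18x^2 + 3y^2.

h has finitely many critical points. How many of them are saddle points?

h separates as a function of x plus a function of y, so ∇h=0 decouples.
∂h/∂x = 12x(x + 1)(x + 3) = 0 at x ∈ {-3, -1, 0}; ∂h/∂y = -3y(y - 2) = 0 at y ∈ {0, 2}.
The Hessian is diagonal: diag(h_xx, h_yy). Second derivatives: h_xx(-3)=72, h_xx(-1)=-24, h_xx(0)=36; h_yy(0)=6, h_yy(2)=-6.
Saddle points occur where the two diagonal entries have opposite signs: (-3, 2), (-1, 0), (0, 2). Count: 3.

3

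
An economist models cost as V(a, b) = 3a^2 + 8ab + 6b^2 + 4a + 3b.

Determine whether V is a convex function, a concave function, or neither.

V is quadratic, so its Hessian is the constant matrix H = [[6, 8], [8, 12]].
det(H) = 8, tr(H) = 18.
det(H) > 0 and tr(H) > 0, so H is positive definite everywhere: convex.

convex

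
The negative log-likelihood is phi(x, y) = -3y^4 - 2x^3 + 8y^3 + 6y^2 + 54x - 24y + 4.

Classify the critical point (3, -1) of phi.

local maximum

The mixed partial ∂²phi/∂x∂y is 0, so the Hessian at any point is diag(phi_xx, phi_yy) = diag(-12x, 12(-3y^2 + 4y + 1)).
At (3, -1): H = diag(-36, -72).
Both eigenvalues are negative, so H is negative definite: a local maximum.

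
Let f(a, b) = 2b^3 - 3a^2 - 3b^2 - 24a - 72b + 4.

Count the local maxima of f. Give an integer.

f separates as a function of a plus a function of b, so ∇f=0 decouples.
∂f/∂a = -6(a + 4) = 0 at a ∈ {-4}; ∂f/∂b = 6(b - 4)(b + 3) = 0 at b ∈ {-3, 4}.
The Hessian is diagonal: diag(f_aa, f_bb). Second derivatives: f_aa(-4)=-6; f_bb(-3)=-42, f_bb(4)=42.
Local maxima occur where both diagonal entries negative: (-4, -3). Count: 1.

1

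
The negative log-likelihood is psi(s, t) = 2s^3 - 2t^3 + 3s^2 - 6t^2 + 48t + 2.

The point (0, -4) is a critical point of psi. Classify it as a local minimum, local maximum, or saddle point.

The mixed partial ∂²psi/∂s∂t is 0, so the Hessian at any point is diag(psi_ss, psi_tt) = diag(6(2s + 1), -12(t + 1)).
At (0, -4): H = diag(6, 36).
Both eigenvalues are positive, so H is positive definite: a local minimum.

local minimum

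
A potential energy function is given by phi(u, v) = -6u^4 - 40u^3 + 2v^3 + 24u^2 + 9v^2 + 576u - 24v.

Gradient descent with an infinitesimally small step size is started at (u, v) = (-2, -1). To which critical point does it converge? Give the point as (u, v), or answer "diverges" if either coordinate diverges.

phi is separable, so gradient descent decouples: u follows -∂phi/∂u, v follows -∂phi/∂v.
∂phi/∂u = -24(u - 2)(u + 3)(u + 4); at u=-2 this is 192, so u decreases.
∂phi/∂v = 6(v - 1)(v + 4); at v=-1 this is -36, so v increases.
u converges to its nearest critical value -3 (a local min of the u-part); v converges to 1. The iterate converges to (-3, 1).

(-3, 1)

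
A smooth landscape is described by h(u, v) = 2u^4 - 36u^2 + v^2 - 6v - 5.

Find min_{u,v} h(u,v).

h(u,v) separates as P(u) + Q(v) − 5, so its minimum is min P + min Q − 5.
P'(u) = 8u(u - 3)(u + 3) vanishes at u ∈ {-3, 0, 3}; Q'(v) = 2v - 6 vanishes at v ∈ {3}.
Local minima of P (where P''>0): P(-3)=-162, P(3)=-162. Local minima of Q: Q(3)=-9.
So the global minimum of h is P(-3) + Q(3) − 5 = -162 − 9 − 5 = -176, attained at (-3, 3).

-176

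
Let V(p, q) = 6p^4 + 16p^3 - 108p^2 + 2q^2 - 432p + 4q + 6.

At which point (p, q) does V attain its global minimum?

V(p,q) separates as A(p) + B(q) + 6, so its minimum is min A + min B + 6.
A'(p) = 24(p - 3)(p + 2)(p + 3) vanishes at p ∈ {-3, -2, 3}; B'(q) = 4q + 4 vanishes at q ∈ {-1}.
Local minima of A (where A''>0): A(-3)=378, A(3)=-1350. Local minima of B: B(-1)=-2.
So the global minimum of V is A(3) + B(-1) + 6 = -1350 − 2 + 6 = -1346, attained at (3, -1).

(3, -1)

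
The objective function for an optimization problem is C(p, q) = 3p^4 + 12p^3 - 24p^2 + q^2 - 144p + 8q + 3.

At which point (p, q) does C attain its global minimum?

C(p,q) separates as A(p) + B(q) + 3, so its minimum is min A + min B + 3.
A'(p) = 12(p - 2)(p + 2)(p + 3) vanishes at p ∈ {-3, -2, 2}; B'(q) = 2q + 8 vanishes at q ∈ {-4}.
Local minima of A (where A''>0): A(-3)=135, A(2)=-240. Local minima of B: B(-4)=-16.
So the global minimum of C is A(2) + B(-4) + 3 = -240 − 16 + 3 = -253, attained at (2, -4).

(2, -4)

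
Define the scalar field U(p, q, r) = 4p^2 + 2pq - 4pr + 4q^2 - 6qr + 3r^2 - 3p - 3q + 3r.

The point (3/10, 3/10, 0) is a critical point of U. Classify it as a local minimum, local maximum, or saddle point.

The Hessian is constant: H = [[8, 2, -4], [2, 8, -6], [-4, -6, 6]].
Leading principal minors: Δ₁ = 8, Δ₂ = 60, Δ₃ = 40.
All leading minors are positive, so H is positive definite: a local minimum.

local minimum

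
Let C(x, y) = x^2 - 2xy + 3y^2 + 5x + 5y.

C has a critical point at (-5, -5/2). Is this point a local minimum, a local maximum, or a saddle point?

The Hessian of C is constant: H = [[2, -2], [-2, 6]].
det(H) = 2·6 − (-2)² = 8.
det(H) > 0 and tr(H) = 8 > 0, so H is positive definite and the point is a local minimum.

local minimum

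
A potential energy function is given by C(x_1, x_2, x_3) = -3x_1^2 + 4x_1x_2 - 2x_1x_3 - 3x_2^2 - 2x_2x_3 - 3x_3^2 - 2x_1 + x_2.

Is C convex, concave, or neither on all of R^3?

concave

C is quadratic, so its Hessian is the constant matrix H = [[-6, 4, -2], [4, -6, -2], [-2, -2, -6]].
Leading principal minors: -6, 20, -40.
Signs alternate −, +, − ⇒ H ≺ 0 ⇒ concave.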